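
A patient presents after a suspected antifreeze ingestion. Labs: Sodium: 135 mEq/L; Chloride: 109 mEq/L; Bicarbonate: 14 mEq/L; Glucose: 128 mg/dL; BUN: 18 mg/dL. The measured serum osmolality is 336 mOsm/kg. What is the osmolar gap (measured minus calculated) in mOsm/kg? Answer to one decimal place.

Calculated osmolality = 2·Na + glucose/18 + BUN/2.8
= 2·135 + 128/18 + 18/2.8
= 270 + 7.11 + 6.43
= 283.54 mOsm/kg ≈ 283.5 mOsm/kg
Osmolar gap = measured − calculated = 336 − 283.5 = 52.5 mOsm/kg

52.5 mOsm/kg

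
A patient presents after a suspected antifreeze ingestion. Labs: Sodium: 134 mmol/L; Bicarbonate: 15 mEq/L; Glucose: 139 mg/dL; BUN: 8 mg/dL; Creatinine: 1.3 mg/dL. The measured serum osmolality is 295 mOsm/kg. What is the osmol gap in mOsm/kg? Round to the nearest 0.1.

Calculated osmolality = 2·Na + glucose/18 + BUN/2.8
= 2·134 + 139/18 + 8/2.8
= 268 + 7.72 + 2.86
= 278.58 mOsm/kg ≈ 278.6 mOsm/kg
Osmolar gap = measured − calculated = 295 − 278.6 = 16.4 mOsm/kg

16.4 mOsm/kg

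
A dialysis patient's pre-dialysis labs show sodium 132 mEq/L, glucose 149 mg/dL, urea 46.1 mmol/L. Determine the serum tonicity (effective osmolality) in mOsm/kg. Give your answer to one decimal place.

272.3 mOsm/kg

Effective osmolality excludes urea (freely permeant across cell membranes):
2·Na + glucose/18
= 2·132 + 149/18
= 264 + 8.28
= 272.28 mOsm/kg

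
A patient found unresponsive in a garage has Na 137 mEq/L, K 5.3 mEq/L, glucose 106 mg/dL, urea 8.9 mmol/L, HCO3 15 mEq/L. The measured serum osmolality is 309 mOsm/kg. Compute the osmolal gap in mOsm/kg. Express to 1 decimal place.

20.2 mOsm/kg

Calculated osmolality = 2·Na + glucose/18 + urea
= 2·137 + 106/18 + 8.9
= 274 + 5.89 + 8.90
= 288.79 mOsm/kg ≈ 288.8 mOsm/kg
Osmolar gap = measured − calculated = 309 − 288.8 = 20.2 mOsm/kg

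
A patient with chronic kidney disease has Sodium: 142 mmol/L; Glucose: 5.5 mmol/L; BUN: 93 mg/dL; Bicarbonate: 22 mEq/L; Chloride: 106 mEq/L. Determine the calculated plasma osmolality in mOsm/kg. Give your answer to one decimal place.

322.7 mOsm/kg

Calculated osmolality = 2·Na + glucose + BUN/2.8
= 2·142 + 5.5 + 93/2.8
= 284 + 5.50 + 33.21
= 322.71 mOsm/kg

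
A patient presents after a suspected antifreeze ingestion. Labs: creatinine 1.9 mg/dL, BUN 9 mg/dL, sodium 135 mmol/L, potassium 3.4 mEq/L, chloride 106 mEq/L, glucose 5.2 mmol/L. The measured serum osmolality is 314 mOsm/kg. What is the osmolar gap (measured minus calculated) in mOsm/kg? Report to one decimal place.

35.6 mOsm/kg

Calculated osmolality = 2·Na + glucose + BUN/2.8
= 2·135 + 5.2 + 9/2.8
= 270 + 5.20 + 3.21
= 278.41 mOsm/kg ≈ 278.4 mOsm/kg
Osmolar gap = measured − calculated = 314 − 278.4 = 35.6 mOsm/kg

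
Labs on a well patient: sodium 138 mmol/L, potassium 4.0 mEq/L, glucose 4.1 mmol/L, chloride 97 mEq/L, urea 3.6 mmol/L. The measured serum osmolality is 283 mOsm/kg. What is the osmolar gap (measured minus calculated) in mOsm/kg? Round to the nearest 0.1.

Calculated osmolality = 2·Na + glucose + urea
= 2·138 + 4.1 + 3.6
= 276 + 4.10 + 3.60
= 283.7 mOsm/kg ≈ 283.7 mOsm/kg
Osmolar gap = measured − calculated = 283 − 283.7 = -0.7 mOsm/kg

-0.7 mOsm/kg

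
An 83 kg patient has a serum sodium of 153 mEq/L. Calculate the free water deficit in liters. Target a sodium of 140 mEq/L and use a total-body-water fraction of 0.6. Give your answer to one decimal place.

TBW = 0.6 · 83 = 49.8 L
Free water deficit = TBW · (Na/140 − 1)
= 49.8 · (153/140 − 1)
= 49.8 · 0.0929
= 4.63 L

4.6 L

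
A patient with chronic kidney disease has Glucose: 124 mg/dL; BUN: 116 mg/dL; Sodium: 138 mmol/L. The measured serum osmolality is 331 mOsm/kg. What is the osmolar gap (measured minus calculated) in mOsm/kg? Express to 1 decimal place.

6.7 mOsm/kg

Calculated osmolality = 2·Na + glucose/18 + BUN/2.8
= 2·138 + 124/18 + 116/2.8
= 276 + 6.89 + 41.43
= 324.32 mOsm/kg ≈ 324.3 mOsm/kg
Osmolar gap = measured − calculated = 331 − 324.3 = 6.7 mOsm/kg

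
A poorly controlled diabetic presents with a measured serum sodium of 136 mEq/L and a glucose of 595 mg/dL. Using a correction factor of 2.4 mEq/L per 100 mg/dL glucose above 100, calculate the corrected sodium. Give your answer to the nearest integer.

Corrected Na = measured Na + 2.4 · (glucose − 100)/100
= 136 + 2.4 · (595 − 100)/100
= 136 + 11.9
= 147.9 mEq/L

148 mEq/L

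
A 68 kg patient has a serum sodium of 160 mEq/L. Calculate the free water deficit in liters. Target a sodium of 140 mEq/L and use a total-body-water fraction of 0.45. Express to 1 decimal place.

4.4 L

TBW = 0.45 · 68 = 30.6 L
Free water deficit = TBW · (Na/140 − 1)
= 30.6 · (160/140 − 1)
= 30.6 · 0.1429
= 4.37 L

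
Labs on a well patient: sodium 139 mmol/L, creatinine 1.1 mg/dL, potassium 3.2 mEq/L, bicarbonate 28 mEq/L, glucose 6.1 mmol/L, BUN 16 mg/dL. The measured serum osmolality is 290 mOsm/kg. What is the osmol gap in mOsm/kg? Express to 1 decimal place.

Calculated osmolality = 2·Na + glucose + BUN/2.8
= 2·139 + 6.1 + 16/2.8
= 278 + 6.10 + 5.71
= 289.81 mOsm/kg ≈ 289.8 mOsm/kg
Osmolar gap = measured − calculated = 290 − 289.8 = 0.2 mOsm/kg

0.2 mOsm/kg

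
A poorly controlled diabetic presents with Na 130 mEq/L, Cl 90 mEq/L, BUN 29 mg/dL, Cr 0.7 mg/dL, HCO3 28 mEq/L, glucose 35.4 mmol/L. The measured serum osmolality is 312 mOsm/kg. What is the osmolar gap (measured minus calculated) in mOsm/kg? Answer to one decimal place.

6.2 mOsm/kg

Calculated osmolality = 2·Na + glucose + BUN/2.8
= 2·130 + 35.4 + 29/2.8
= 260 + 35.40 + 10.36
= 305.76 mOsm/kg ≈ 305.8 mOsm/kg
Osmolar gap = measured − calculated = 312 − 305.8 = 6.2 mOsm/kg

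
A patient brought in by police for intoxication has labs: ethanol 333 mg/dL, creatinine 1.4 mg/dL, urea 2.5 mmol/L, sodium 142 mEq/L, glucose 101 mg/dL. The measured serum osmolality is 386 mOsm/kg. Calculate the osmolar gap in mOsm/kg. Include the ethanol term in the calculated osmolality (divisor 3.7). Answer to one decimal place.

Calculated osmolality = 2·Na + glucose/18 + urea + ethanol/3.7
= 2·142 + 101/18 + 2.5 + 333/3.7
= 284 + 5.61 + 2.50 + 90
= 382.11 mOsm/kg ≈ 382.1 mOsm/kg
Osmolar gap = measured − calculated = 386 − 382.1 = 3.9 mOsm/kg

3.9 mOsm/kg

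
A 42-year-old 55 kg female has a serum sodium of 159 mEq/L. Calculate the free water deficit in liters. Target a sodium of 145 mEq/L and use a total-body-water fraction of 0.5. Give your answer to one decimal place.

TBW = 0.5 · 55 = 27.5 L
Free water deficit = TBW · (Na/145 − 1)
= 27.5 · (159/145 − 1)
= 27.5 · 0.0966
= 2.66 L

2.7 L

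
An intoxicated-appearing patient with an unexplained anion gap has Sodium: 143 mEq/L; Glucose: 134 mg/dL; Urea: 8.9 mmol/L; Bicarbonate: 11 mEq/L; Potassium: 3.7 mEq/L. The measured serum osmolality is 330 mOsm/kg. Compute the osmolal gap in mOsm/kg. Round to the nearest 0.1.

27.7 mOsm/kg

Calculated osmolality = 2·Na + glucose/18 + urea
= 2·143 + 134/18 + 8.9
= 286 + 7.44 + 8.90
= 302.34 mOsm/kg ≈ 302.3 mOsm/kg
Osmolar gap = measured − calculated = 330 − 302.3 = 27.7 mOsm/kg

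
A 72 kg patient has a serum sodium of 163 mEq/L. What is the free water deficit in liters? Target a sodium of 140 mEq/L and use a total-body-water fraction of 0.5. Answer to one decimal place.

TBW = 0.5 · 72 = 36 L
Free water deficit = TBW · (Na/140 − 1)
= 36 · (163/140 − 1)
= 36 · 0.1643
= 5.91 L

5.9 L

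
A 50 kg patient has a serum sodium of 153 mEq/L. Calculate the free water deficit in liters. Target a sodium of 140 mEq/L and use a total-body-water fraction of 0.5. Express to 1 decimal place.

TBW = 0.5 · 50 = 25 L
Free water deficit = TBW · (Na/140 − 1)
= 25 · (153/140 − 1)
= 25 · 0.0929
= 2.32 L

2.3 L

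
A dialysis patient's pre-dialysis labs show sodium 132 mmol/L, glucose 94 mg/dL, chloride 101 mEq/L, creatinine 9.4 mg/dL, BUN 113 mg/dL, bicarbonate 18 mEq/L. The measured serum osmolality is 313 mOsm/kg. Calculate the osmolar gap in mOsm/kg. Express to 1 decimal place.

Calculated osmolality = 2·Na + glucose/18 + BUN/2.8
= 2·132 + 94/18 + 113/2.8
= 264 + 5.22 + 40.36
= 309.58 mOsm/kg ≈ 309.6 mOsm/kg
Osmolar gap = measured − calculated = 313 − 309.6 = 3.4 mOsm/kg

3.4 mOsm/kg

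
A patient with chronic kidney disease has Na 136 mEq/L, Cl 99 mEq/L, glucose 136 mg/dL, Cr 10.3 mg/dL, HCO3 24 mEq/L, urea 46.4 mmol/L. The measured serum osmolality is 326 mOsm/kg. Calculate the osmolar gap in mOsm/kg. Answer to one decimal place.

0.0 mOsm/kg

Calculated osmolality = 2·Na + glucose/18 + urea
= 2·136 + 136/18 + 46.4
= 272 + 7.56 + 46.40
= 325.96 mOsm/kg ≈ 326.0 mOsm/kg
Osmolar gap = measured − calculated = 326 − 326.0 = 0.0 mOsm/kg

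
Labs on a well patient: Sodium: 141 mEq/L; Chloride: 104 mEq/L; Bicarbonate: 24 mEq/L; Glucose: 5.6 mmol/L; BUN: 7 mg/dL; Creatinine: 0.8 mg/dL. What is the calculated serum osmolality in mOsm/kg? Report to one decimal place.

Calculated osmolality = 2·Na + glucose + BUN/2.8
= 2·141 + 5.6 + 7/2.8
= 282 + 5.60 + 2.50
= 290.1 mOsm/kg

290.1 mOsm/kg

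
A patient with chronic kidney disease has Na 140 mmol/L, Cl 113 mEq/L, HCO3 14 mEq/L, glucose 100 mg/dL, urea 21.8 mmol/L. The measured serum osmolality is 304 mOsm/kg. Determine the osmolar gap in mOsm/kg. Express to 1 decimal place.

Calculated osmolality = 2·Na + glucose/18 + urea
= 2·140 + 100/18 + 21.8
= 280 + 5.56 + 21.80
= 307.36 mOsm/kg ≈ 307.4 mOsm/kg
Osmolar gap = measured − calculated = 304 − 307.4 = -3.4 mOsm/kg

-3.4 mOsm/kg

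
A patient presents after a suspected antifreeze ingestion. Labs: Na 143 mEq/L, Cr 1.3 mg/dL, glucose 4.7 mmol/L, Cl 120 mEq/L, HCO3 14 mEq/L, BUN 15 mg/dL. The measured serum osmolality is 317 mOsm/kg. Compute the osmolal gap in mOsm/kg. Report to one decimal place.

20.9 mOsm/kg

Calculated osmolality = 2·Na + glucose + BUN/2.8
= 2·143 + 4.7 + 15/2.8
= 286 + 4.70 + 5.36
= 296.06 mOsm/kg ≈ 296.1 mOsm/kg
Osmolar gap = measured − calculated = 317 − 296.1 = 20.9 mOsm/kg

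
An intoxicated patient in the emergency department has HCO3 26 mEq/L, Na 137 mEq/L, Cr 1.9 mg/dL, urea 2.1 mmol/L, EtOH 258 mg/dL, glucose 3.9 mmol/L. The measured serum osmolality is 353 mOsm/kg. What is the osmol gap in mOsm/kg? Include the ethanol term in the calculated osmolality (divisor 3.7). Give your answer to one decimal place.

3.3 mOsm/kg

Calculated osmolality = 2·Na + glucose + urea + ethanol/3.7
= 2·137 + 3.9 + 2.1 + 258/3.7
= 274 + 3.90 + 2.10 + 69.73
= 349.73 mOsm/kg ≈ 349.7 mOsm/kg
Osmolar gap = measured − calculated = 353 − 349.7 = 3.3 mOsm/kg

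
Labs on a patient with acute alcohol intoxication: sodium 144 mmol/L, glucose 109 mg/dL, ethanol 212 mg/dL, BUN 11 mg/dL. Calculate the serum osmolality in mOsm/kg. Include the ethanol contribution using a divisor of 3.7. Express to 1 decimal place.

355.3 mOsm/kg

Calculated osmolality = 2·Na + glucose/18 + BUN/2.8 + ethanol/3.7
= 2·144 + 109/18 + 11/2.8 + 212/3.7
= 288 + 6.06 + 3.93 + 57.30
= 355.29 mOsm/kg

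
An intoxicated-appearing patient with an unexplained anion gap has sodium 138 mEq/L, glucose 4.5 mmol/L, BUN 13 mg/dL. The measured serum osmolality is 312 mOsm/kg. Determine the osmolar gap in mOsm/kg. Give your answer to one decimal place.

26.9 mOsm/kg

Calculated osmolality = 2·Na + glucose + BUN/2.8
= 2·138 + 4.5 + 13/2.8
= 276 + 4.50 + 4.64
= 285.14 mOsm/kg ≈ 285.1 mOsm/kg
Osmolar gap = measured − calculated = 312 − 285.1 = 26.9 mOsm/kg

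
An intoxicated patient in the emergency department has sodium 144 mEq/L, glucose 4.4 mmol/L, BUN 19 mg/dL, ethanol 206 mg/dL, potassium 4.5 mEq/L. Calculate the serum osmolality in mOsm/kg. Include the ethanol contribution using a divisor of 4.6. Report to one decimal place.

Calculated osmolality = 2·Na + glucose + BUN/2.8 + ethanol/4.6
= 2·144 + 4.4 + 19/2.8 + 206/4.6
= 288 + 4.40 + 6.79 + 44.78
= 343.97 mOsm/kg

344.0 mOsm/kg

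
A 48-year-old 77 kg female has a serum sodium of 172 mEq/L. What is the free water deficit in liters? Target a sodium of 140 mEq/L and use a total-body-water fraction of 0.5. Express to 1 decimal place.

8.8 L

TBW = 0.5 · 77 = 38.5 L
Free water deficit = TBW · (Na/140 − 1)
= 38.5 · (172/140 − 1)
= 38.5 · 0.2286
= 8.8 L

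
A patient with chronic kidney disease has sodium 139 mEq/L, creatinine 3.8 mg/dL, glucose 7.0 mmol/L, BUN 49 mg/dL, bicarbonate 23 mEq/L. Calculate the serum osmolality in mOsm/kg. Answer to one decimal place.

Calculated osmolality = 2·Na + glucose + BUN/2.8
= 2·139 + 7 + 49/2.8
= 278 + 7 + 17.50
= 302.5 mOsm/kg

302.5 mOsm/kg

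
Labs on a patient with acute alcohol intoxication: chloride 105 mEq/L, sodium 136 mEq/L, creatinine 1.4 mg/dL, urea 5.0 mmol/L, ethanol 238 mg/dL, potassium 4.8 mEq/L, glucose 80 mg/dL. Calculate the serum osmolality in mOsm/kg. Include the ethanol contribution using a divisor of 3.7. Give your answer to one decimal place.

345.8 mOsm/kg

Calculated osmolality = 2·Na + glucose/18 + urea + ethanol/3.7
= 2·136 + 80/18 + 5 + 238/3.7
= 272 + 4.44 + 5 + 64.32
= 345.76 mOsm/kg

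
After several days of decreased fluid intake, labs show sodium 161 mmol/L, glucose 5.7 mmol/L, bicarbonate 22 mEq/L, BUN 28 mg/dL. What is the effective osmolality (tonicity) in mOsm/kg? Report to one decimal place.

327.7 mOsm/kg

Effective osmolality excludes urea (freely permeant across cell membranes):
2·Na + glucose
= 2·161 + 5.7
= 322 + 5.7
= 327.7 mOsm/kg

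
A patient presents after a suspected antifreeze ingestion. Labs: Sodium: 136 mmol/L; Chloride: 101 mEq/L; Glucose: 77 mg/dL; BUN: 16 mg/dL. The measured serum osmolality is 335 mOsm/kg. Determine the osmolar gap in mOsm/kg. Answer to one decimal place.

53.0 mOsm/kg

Calculated osmolality = 2·Na + glucose/18 + BUN/2.8
= 2·136 + 77/18 + 16/2.8
= 272 + 4.28 + 5.71
= 281.99 mOsm/kg ≈ 282.0 mOsm/kg
Osmolar gap = measured − calculated = 335 − 282.0 = 53.0 mOsm/kg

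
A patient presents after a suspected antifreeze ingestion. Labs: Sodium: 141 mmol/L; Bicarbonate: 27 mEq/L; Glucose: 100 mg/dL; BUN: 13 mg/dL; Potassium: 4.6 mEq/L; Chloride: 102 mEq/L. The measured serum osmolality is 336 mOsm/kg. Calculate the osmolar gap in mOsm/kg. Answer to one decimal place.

Calculated osmolality = 2·Na + glucose/18 + BUN/2.8
= 2·141 + 100/18 + 13/2.8
= 282 + 5.56 + 4.64
= 292.2 mOsm/kg ≈ 292.2 mOsm/kg
Osmolar gap = measured − calculated = 336 − 292.2 = 43.8 mOsm/kg

43.8 mOsm/kg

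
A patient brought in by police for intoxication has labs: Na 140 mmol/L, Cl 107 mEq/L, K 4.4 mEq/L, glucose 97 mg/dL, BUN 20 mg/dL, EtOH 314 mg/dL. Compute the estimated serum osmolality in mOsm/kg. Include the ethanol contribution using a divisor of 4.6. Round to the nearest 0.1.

Calculated osmolality = 2·Na + glucose/18 + BUN/2.8 + ethanol/4.6
= 2·140 + 97/18 + 20/2.8 + 314/4.6
= 280 + 5.39 + 7.14 + 68.26
= 360.79 mOsm/kg

360.8 mOsm/kg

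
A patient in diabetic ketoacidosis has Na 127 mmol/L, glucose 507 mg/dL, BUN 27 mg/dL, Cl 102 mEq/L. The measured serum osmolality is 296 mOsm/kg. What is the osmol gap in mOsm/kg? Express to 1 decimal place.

4.2 mOsm/kg

Calculated osmolality = 2·Na + glucose/18 + BUN/2.8
= 2·127 + 507/18 + 27/2.8
= 254 + 28.17 + 9.64
= 291.81 mOsm/kg ≈ 291.8 mOsm/kg
Osmolar gap = measured − calculated = 296 − 291.8 = 4.2 mOsm/kg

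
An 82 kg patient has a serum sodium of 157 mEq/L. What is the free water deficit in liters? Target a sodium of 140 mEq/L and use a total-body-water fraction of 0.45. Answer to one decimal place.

4.5 L

TBW = 0.45 · 82 = 36.9 L
Free water deficit = TBW · (Na/140 − 1)
= 36.9 · (157/140 − 1)
= 36.9 · 0.1214
= 4.48 L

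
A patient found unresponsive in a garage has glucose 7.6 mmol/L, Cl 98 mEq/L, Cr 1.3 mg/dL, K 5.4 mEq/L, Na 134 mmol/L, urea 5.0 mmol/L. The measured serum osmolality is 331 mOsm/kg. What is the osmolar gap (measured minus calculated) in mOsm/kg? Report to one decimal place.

Calculated osmolality = 2·Na + glucose + urea
= 2·134 + 7.6 + 5
= 268 + 7.60 + 5
= 280.6 mOsm/kg ≈ 280.6 mOsm/kg
Osmolar gap = measured − calculated = 331 − 280.6 = 50.4 mOsm/kg

50.4 mOsm/kg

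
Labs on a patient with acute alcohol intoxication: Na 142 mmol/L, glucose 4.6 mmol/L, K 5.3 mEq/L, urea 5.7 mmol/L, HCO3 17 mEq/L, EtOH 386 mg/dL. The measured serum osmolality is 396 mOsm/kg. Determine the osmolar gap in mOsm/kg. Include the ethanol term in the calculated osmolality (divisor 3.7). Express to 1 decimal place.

Calculated osmolality = 2·Na + glucose + urea + ethanol/3.7
= 2·142 + 4.6 + 5.7 + 386/3.7
= 284 + 4.60 + 5.70 + 104.32
= 398.62 mOsm/kg ≈ 398.6 mOsm/kg
Osmolar gap = measured − calculated = 396 − 398.6 = -2.6 mOsm/kg

-2.6 mOsm/kg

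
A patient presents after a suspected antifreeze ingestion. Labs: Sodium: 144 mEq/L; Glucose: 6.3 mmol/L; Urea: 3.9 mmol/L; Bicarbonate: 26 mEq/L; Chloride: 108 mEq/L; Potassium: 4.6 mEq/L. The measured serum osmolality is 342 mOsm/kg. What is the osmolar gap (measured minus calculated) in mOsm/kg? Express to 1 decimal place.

43.8 mOsm/kg

Calculated osmolality = 2·Na + glucose + urea
= 2·144 + 6.3 + 3.9
= 288 + 6.30 + 3.90
= 298.2 mOsm/kg ≈ 298.2 mOsm/kg
Osmolar gap = measured − calculated = 342 − 298.2 = 43.8 mOsm/kg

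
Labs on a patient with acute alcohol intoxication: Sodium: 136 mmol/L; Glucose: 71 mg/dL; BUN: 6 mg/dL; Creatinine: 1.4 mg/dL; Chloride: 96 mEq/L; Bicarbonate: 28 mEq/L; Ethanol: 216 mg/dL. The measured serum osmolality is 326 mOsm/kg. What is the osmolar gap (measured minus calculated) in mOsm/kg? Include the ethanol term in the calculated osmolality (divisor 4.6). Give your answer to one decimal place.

Calculated osmolality = 2·Na + glucose/18 + BUN/2.8 + ethanol/4.6
= 2·136 + 71/18 + 6/2.8 + 216/4.6
= 272 + 3.94 + 2.14 + 46.96
= 325.04 mOsm/kg ≈ 325.0 mOsm/kg
Osmolar gap = measured − calculated = 326 − 325.0 = 1.0 mOsm/kg

1.0 mOsm/kg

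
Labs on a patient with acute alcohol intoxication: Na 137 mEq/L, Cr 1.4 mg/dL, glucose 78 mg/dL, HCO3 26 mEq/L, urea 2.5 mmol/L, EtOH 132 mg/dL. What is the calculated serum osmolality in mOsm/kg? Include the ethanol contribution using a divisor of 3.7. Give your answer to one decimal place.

316.5 mOsm/kg

Calculated osmolality = 2·Na + glucose/18 + urea + ethanol/3.7
= 2·137 + 78/18 + 2.5 + 132/3.7
= 274 + 4.33 + 2.50 + 35.68
= 316.51 mOsm/kg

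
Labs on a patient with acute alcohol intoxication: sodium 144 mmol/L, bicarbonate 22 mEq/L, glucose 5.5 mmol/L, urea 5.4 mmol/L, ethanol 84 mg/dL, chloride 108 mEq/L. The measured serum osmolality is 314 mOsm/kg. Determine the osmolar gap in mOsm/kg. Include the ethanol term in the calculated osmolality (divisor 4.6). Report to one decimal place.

Calculated osmolality = 2·Na + glucose + urea + ethanol/4.6
= 2·144 + 5.5 + 5.4 + 84/4.6
= 288 + 5.50 + 5.40 + 18.26
= 317.16 mOsm/kg ≈ 317.2 mOsm/kg
Osmolar gap = measured − calculated = 314 − 317.2 = -3.2 mOsm/kg

-3.2 mOsm/kg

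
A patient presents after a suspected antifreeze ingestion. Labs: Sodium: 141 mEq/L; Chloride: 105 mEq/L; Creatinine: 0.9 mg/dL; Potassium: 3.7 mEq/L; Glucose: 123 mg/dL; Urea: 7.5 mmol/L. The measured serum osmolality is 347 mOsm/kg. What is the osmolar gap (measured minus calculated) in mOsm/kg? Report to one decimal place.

Calculated osmolality = 2·Na + glucose/18 + urea
= 2·141 + 123/18 + 7.5
= 282 + 6.83 + 7.50
= 296.33 mOsm/kg ≈ 296.3 mOsm/kg
Osmolar gap = measured − calculated = 347 − 296.3 = 50.7 mOsm/kg

50.7 mOsm/kg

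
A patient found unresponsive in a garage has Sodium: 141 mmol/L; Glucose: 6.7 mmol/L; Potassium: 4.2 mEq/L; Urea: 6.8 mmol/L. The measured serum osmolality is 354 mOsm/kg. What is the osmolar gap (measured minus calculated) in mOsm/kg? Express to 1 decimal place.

58.5 mOsm/kg

Calculated osmolality = 2·Na + glucose + urea
= 2·141 + 6.7 + 6.8
= 282 + 6.70 + 6.80
= 295.5 mOsm/kg ≈ 295.5 mOsm/kg
Osmolar gap = measured − calculated = 354 − 295.5 = 58.5 mOsm/kg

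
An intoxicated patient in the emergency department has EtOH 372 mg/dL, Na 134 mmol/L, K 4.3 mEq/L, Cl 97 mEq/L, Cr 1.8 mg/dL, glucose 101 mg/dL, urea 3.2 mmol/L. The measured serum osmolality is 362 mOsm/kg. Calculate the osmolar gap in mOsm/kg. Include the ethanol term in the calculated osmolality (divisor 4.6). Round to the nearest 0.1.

4.3 mOsm/kg

Calculated osmolality = 2·Na + glucose/18 + urea + ethanol/4.6
= 2·134 + 101/18 + 3.2 + 372/4.6
= 268 + 5.61 + 3.20 + 80.87
= 357.68 mOsm/kg ≈ 357.7 mOsm/kg
Osmolar gap = measured − calculated = 362 − 357.7 = 4.3 mOsm/kg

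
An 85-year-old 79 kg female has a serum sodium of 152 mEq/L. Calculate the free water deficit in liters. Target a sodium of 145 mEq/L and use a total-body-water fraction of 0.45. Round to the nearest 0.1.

TBW = 0.45 · 79 = 35.55 L
Free water deficit = TBW · (Na/145 − 1)
= 35.55 · (152/145 − 1)
= 35.55 · 0.0483
= 1.72 L

1.7 L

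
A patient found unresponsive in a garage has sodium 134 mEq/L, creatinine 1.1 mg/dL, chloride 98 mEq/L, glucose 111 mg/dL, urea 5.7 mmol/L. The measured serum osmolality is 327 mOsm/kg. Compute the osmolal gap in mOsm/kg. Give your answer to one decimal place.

47.1 mOsm/kg

Calculated osmolality = 2·Na + glucose/18 + urea
= 2·134 + 111/18 + 5.7
= 268 + 6.17 + 5.70
= 279.87 mOsm/kg ≈ 279.9 mOsm/kg
Osmolar gap = measured − calculated = 327 − 279.9 = 47.1 mOsm/kg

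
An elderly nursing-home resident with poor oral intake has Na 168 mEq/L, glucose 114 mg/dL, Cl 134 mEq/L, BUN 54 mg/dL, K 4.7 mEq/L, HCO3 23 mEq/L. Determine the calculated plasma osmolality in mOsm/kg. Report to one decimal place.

Calculated osmolality = 2·Na + glucose/18 + BUN/2.8
= 2·168 + 114/18 + 54/2.8
= 336 + 6.33 + 19.29
= 361.62 mOsm/kg

361.6 mOsm/kg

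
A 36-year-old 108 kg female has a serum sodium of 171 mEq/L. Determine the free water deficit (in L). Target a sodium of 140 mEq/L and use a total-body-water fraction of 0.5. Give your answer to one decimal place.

TBW = 0.5 · 108 = 54 L
Free water deficit = TBW · (Na/140 − 1)
= 54 · (171/140 − 1)
= 54 · 0.2214
= 11.96 L

12.0 L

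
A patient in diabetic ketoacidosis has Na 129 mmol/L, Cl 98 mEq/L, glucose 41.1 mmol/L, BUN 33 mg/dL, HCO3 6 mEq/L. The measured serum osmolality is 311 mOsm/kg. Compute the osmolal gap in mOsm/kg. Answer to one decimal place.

0.1 mOsm/kg

Calculated osmolality = 2·Na + glucose + BUN/2.8
= 2·129 + 41.1 + 33/2.8
= 258 + 41.10 + 11.79
= 310.89 mOsm/kg ≈ 310.9 mOsm/kg
Osmolar gap = measured − calculated = 311 − 310.9 = 0.1 mOsm/kg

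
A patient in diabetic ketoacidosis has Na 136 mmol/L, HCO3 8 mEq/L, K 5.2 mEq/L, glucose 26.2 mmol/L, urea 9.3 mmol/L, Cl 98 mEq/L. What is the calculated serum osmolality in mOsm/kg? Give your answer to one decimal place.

Calculated osmolality = 2·Na + glucose + urea
= 2·136 + 26.2 + 9.3
= 272 + 26.20 + 9.30
= 307.5 mOsm/kg

307.5 mOsm/kg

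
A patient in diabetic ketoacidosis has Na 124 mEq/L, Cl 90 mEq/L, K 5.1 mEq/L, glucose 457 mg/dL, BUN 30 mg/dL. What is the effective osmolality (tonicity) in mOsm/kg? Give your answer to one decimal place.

273.4 mOsm/kg

Effective osmolality excludes urea (freely permeant across cell membranes):
2·Na + glucose/18
= 2·124 + 457/18
= 248 + 25.39
= 273.39 mOsm/kg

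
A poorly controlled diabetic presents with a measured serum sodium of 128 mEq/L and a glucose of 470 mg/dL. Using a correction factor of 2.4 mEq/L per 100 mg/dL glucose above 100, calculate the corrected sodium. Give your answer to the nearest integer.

Corrected Na = measured Na + 2.4 · (glucose − 100)/100
= 128 + 2.4 · (470 − 100)/100
= 128 + 8.9
= 136.9 mEq/L

137 mEq/L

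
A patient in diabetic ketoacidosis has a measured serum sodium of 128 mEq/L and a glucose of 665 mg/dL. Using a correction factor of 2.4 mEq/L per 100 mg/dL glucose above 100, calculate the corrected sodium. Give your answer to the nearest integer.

142 mEq/L

Corrected Na = measured Na + 2.4 · (glucose − 100)/100
= 128 + 2.4 · (665 − 100)/100
= 128 + 13.6
= 141.6 mEq/L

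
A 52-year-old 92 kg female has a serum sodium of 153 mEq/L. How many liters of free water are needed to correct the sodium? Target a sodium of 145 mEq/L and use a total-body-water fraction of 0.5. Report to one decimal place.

TBW = 0.5 · 92 = 46 L
Free water deficit = TBW · (Na/145 − 1)
= 46 · (153/145 − 1)
= 46 · 0.0552
= 2.54 L

2.5 L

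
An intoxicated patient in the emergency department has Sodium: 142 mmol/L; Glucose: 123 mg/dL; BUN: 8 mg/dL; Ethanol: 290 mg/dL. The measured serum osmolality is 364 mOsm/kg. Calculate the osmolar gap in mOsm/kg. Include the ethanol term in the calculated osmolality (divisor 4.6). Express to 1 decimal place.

Calculated osmolality = 2·Na + glucose/18 + BUN/2.8 + ethanol/4.6
= 2·142 + 123/18 + 8/2.8 + 290/4.6
= 284 + 6.83 + 2.86 + 63.04
= 356.73 mOsm/kg ≈ 356.7 mOsm/kg
Osmolar gap = measured − calculated = 364 − 356.7 = 7.3 mOsm/kg

7.3 mOsm/kg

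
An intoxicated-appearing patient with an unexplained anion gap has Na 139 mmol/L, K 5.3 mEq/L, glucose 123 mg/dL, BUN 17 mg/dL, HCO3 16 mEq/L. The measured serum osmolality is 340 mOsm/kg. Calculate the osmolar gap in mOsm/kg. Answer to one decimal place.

Calculated osmolality = 2·Na + glucose/18 + BUN/2.8
= 2·139 + 123/18 + 17/2.8
= 278 + 6.83 + 6.07
= 290.9 mOsm/kg ≈ 290.9 mOsm/kg
Osmolar gap = measured − calculated = 340 − 290.9 = 49.1 mOsm/kg

49.1 mOsm/kg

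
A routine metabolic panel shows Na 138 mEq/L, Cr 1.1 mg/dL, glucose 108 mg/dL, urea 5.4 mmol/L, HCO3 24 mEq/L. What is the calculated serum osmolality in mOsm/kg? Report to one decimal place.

Calculated osmolality = 2·Na + glucose/18 + urea
= 2·138 + 108/18 + 5.4
= 276 + 6 + 5.40
= 287.4 mOsm/kg

287.4 mOsm/kg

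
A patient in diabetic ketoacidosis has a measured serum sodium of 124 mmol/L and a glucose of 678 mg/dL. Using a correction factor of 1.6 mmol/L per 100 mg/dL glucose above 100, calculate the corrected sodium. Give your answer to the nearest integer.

Corrected Na = measured Na + 1.6 · (glucose − 100)/100
= 124 + 1.6 · (678 − 100)/100
= 124 + 9.2
= 133.2 mmol/L

133 mmol/L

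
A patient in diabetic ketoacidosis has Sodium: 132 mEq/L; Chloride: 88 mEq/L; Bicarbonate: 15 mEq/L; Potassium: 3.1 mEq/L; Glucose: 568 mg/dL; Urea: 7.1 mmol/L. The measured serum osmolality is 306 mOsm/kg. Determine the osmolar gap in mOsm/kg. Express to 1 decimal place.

Calculated osmolality = 2·Na + glucose/18 + urea
= 2·132 + 568/18 + 7.1
= 264 + 31.56 + 7.10
= 302.66 mOsm/kg ≈ 302.7 mOsm/kg
Osmolar gap = measured − calculated = 306 − 302.7 = 3.3 mOsm/kg

3.3 mOsm/kg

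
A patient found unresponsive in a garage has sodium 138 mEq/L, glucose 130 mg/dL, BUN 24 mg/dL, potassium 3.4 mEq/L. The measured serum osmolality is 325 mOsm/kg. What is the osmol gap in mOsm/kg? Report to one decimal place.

Calculated osmolality = 2·Na + glucose/18 + BUN/2.8
= 2·138 + 130/18 + 24/2.8
= 276 + 7.22 + 8.57
= 291.79 mOsm/kg ≈ 291.8 mOsm/kg
Osmolar gap = measured − calculated = 325 − 291.8 = 33.2 mOsm/kg

33.2 mOsm/kg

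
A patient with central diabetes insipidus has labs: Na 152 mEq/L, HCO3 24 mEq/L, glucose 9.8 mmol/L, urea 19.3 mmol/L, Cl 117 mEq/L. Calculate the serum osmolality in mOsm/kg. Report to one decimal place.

Calculated osmolality = 2·Na + glucose + urea
= 2·152 + 9.8 + 19.3
= 304 + 9.80 + 19.30
= 333.1 mOsm/kg

333.1 mOsm/kg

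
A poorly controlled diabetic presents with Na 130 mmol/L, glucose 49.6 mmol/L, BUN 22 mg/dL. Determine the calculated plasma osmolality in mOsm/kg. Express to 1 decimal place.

317.5 mOsm/kg

Calculated osmolality = 2·Na + glucose + BUN/2.8
= 2·130 + 49.6 + 22/2.8
= 260 + 49.60 + 7.86
= 317.46 mOsm/kg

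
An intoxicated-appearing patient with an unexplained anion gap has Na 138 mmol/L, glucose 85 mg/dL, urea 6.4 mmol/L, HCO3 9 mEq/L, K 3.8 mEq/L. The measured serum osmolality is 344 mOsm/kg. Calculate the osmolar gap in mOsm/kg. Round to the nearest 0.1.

56.9 mOsm/kg

Calculated osmolality = 2·Na + glucose/18 + urea
= 2·138 + 85/18 + 6.4
= 276 + 4.72 + 6.40
= 287.12 mOsm/kg ≈ 287.1 mOsm/kg
Osmolar gap = measured − calculated = 344 − 287.1 = 56.9 mOsm/kg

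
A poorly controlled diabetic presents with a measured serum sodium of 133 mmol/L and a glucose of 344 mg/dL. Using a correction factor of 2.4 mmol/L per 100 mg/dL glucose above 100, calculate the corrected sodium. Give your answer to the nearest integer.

139 mmol/L

Corrected Na = measured Na + 2.4 · (glucose − 100)/100
= 133 + 2.4 · (344 − 100)/100
= 133 + 5.9
= 138.9 mmol/L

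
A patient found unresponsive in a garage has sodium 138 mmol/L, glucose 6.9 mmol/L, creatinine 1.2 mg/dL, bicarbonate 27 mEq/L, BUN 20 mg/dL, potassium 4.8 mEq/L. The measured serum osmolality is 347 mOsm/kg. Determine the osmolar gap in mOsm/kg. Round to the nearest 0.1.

57.0 mOsm/kg

Calculated osmolality = 2·Na + glucose + BUN/2.8
= 2·138 + 6.9 + 20/2.8
= 276 + 6.90 + 7.14
= 290.04 mOsm/kg ≈ 290.0 mOsm/kg
Osmolar gap = measured − calculated = 347 − 290.0 = 57.0 mOsm/kg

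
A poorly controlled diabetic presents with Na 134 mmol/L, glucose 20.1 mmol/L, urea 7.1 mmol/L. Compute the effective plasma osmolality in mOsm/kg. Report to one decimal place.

Effective osmolality excludes urea (freely permeant across cell membranes):
2·Na + glucose
= 2·134 + 20.1
= 268 + 20.1
= 288.1 mOsm/kg

288.1 mOsm/kg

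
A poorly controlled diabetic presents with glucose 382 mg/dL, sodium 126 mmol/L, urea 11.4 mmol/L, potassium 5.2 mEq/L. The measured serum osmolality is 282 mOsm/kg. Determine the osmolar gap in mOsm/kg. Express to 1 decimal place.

-2.6 mOsm/kg

Calculated osmolality = 2·Na + glucose/18 + urea
= 2·126 + 382/18 + 11.4
= 252 + 21.22 + 11.40
= 284.62 mOsm/kg ≈ 284.6 mOsm/kg
Osmolar gap = measured − calculated = 282 − 284.6 = -2.6 mOsm/kg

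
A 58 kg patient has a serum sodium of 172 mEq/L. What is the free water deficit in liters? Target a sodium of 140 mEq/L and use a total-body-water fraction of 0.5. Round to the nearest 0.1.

TBW = 0.5 · 58 = 29 L
Free water deficit = TBW · (Na/140 − 1)
= 29 · (172/140 − 1)
= 29 · 0.2286
= 6.63 L

6.6 L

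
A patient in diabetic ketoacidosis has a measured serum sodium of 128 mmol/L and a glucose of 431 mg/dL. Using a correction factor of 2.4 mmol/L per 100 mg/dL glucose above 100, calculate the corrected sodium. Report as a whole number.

136 mmol/L

Corrected Na = measured Na + 2.4 · (glucose − 100)/100
= 128 + 2.4 · (431 − 100)/100
= 128 + 7.9
= 135.9 mmol/L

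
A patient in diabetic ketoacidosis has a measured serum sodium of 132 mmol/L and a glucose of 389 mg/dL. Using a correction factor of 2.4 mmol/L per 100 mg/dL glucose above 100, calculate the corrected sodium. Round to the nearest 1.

Corrected Na = measured Na + 2.4 · (glucose − 100)/100
= 132 + 2.4 · (389 − 100)/100
= 132 + 6.9
= 138.9 mmol/L

139 mmol/L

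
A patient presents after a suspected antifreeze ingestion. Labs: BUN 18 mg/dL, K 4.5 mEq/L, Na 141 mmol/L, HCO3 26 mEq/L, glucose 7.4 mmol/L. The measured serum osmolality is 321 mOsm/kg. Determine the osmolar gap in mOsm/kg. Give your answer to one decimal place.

Calculated osmolality = 2·Na + glucose + BUN/2.8
= 2·141 + 7.4 + 18/2.8
= 282 + 7.40 + 6.43
= 295.83 mOsm/kg ≈ 295.8 mOsm/kg
Osmolar gap = measured − calculated = 321 − 295.8 = 25.2 mOsm/kg

25.2 mOsm/kg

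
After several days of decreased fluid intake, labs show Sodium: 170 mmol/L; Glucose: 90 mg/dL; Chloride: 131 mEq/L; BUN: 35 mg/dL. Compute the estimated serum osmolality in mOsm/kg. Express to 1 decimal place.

Calculated osmolality = 2·Na + glucose/18 + BUN/2.8
= 2·170 + 90/18 + 35/2.8
= 340 + 5 + 12.50
= 357.5 mOsm/kg

357.5 mOsm/kg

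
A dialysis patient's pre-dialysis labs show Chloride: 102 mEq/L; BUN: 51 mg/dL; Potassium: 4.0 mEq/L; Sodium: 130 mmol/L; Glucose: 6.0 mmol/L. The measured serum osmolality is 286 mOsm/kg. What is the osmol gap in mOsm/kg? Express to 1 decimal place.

Calculated osmolality = 2·Na + glucose + BUN/2.8
= 2·130 + 6 + 51/2.8
= 260 + 6 + 18.21
= 284.21 mOsm/kg ≈ 284.2 mOsm/kg
Osmolar gap = measured − calculated = 286 − 284.2 = 1.8 mOsm/kg

1.8 mOsm/kg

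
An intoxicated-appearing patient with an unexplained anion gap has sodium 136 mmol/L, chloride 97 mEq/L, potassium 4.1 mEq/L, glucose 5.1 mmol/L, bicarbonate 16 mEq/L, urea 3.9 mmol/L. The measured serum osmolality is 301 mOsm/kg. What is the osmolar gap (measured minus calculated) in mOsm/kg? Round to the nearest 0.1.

20.0 mOsm/kg

Calculated osmolality = 2·Na + glucose + urea
= 2·136 + 5.1 + 3.9
= 272 + 5.10 + 3.90
= 281 mOsm/kg ≈ 281.0 mOsm/kg
Osmolar gap = measured − calculated = 301 − 281.0 = 20.0 mOsm/kg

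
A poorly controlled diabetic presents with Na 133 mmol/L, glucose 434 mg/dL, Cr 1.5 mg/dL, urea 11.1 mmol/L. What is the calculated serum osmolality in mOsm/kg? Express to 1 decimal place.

301.2 mOsm/kg

Calculated osmolality = 2·Na + glucose/18 + urea
= 2·133 + 434/18 + 11.1
= 266 + 24.11 + 11.10
= 301.21 mOsm/kg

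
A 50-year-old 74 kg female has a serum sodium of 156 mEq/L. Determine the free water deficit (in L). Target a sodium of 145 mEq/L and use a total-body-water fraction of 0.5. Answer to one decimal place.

TBW = 0.5 · 74 = 37 L
Free water deficit = TBW · (Na/145 − 1)
= 37 · (156/145 − 1)
= 37 · 0.0759
= 2.81 L

2.8 L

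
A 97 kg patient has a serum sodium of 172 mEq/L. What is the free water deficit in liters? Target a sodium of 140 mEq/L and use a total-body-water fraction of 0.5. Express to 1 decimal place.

11.1 L

TBW = 0.5 · 97 = 48.5 L
Free water deficit = TBW · (Na/140 − 1)
= 48.5 · (172/140 − 1)
= 48.5 · 0.2286
= 11.09 L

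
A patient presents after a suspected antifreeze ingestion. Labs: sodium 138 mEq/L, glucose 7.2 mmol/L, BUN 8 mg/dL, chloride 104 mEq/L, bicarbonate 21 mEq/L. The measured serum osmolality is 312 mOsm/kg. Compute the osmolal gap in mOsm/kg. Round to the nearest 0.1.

Calculated osmolality = 2·Na + glucose + BUN/2.8
= 2·138 + 7.2 + 8/2.8
= 276 + 7.20 + 2.86
= 286.06 mOsm/kg ≈ 286.1 mOsm/kg
Osmolar gap = measured − calculated = 312 − 286.1 = 25.9 mOsm/kg

25.9 mOsm/kg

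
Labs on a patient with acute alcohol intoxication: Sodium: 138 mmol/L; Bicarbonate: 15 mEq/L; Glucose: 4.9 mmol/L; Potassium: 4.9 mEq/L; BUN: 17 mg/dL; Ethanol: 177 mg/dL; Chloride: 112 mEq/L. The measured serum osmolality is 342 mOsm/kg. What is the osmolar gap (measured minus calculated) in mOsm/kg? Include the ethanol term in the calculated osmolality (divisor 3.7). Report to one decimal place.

7.2 mOsm/kg

Calculated osmolality = 2·Na + glucose + BUN/2.8 + ethanol/3.7
= 2·138 + 4.9 + 17/2.8 + 177/3.7
= 276 + 4.90 + 6.07 + 47.84
= 334.81 mOsm/kg ≈ 334.8 mOsm/kg
Osmolar gap = measured − calculated = 342 − 334.8 = 7.2 mOsm/kg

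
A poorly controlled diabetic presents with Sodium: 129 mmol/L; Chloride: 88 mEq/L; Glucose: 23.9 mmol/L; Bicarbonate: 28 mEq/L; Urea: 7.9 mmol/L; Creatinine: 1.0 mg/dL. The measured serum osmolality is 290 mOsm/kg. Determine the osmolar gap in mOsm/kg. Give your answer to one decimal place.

Calculated osmolality = 2·Na + glucose + urea
= 2·129 + 23.9 + 7.9
= 258 + 23.90 + 7.90
= 289.8 mOsm/kg ≈ 289.8 mOsm/kg
Osmolar gap = measured − calculated = 290 − 289.8 = 0.2 mOsm/kg

0.2 mOsm/kg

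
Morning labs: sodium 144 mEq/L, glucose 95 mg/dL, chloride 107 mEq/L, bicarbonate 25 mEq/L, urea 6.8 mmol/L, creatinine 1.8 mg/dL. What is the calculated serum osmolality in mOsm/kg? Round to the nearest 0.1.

300.1 mOsm/kg

Calculated osmolality = 2·Na + glucose/18 + urea
= 2·144 + 95/18 + 6.8
= 288 + 5.28 + 6.80
= 300.08 mOsm/kg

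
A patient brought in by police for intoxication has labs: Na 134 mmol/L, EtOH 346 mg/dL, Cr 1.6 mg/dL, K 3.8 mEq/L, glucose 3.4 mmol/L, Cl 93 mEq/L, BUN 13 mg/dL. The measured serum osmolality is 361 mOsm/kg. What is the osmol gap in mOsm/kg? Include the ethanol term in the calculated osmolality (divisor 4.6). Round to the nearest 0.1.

9.7 mOsm/kg

Calculated osmolality = 2·Na + glucose + BUN/2.8 + ethanol/4.6
= 2·134 + 3.4 + 13/2.8 + 346/4.6
= 268 + 3.40 + 4.64 + 75.22
= 351.26 mOsm/kg ≈ 351.3 mOsm/kg
Osmolar gap = measured − calculated = 361 − 351.3 = 9.7 mOsm/kg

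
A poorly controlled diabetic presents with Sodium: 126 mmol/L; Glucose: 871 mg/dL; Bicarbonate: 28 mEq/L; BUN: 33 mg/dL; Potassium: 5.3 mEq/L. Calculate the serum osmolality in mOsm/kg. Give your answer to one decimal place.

312.2 mOsm/kg

Calculated osmolality = 2·Na + glucose/18 + BUN/2.8
= 2·126 + 871/18 + 33/2.8
= 252 + 48.39 + 11.79
= 312.18 mOsm/kg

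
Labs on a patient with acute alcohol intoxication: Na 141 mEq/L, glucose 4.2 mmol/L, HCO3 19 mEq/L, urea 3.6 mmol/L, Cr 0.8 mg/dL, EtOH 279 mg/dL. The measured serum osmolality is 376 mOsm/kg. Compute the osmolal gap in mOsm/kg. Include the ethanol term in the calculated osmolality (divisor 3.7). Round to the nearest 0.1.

Calculated osmolality = 2·Na + glucose + urea + ethanol/3.7
= 2·141 + 4.2 + 3.6 + 279/3.7
= 282 + 4.20 + 3.60 + 75.41
= 365.21 mOsm/kg ≈ 365.2 mOsm/kg
Osmolar gap = measured − calculated = 376 − 365.2 = 10.8 mOsm/kg

10.8 mOsm/kg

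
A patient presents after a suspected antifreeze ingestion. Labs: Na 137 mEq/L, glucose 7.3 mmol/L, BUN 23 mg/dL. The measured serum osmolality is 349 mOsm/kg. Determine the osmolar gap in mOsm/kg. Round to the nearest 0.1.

59.5 mOsm/kg

Calculated osmolality = 2·Na + glucose + BUN/2.8
= 2·137 + 7.3 + 23/2.8
= 274 + 7.30 + 8.21
= 289.51 mOsm/kg ≈ 289.5 mOsm/kg
Osmolar gap = measured − calculated = 349 − 289.5 = 59.5 mOsm/kg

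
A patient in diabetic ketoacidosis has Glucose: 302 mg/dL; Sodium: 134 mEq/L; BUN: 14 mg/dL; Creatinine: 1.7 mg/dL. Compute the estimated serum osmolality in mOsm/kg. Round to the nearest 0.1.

Calculated osmolality = 2·Na + glucose/18 + BUN/2.8
= 2·134 + 302/18 + 14/2.8
= 268 + 16.78 + 5
= 289.78 mOsm/kg

289.8 mOsm/kg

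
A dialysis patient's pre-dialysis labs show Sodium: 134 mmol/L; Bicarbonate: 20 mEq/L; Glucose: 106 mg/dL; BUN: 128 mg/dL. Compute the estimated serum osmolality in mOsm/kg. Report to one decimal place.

Calculated osmolality = 2·Na + glucose/18 + BUN/2.8
= 2·134 + 106/18 + 128/2.8
= 268 + 5.89 + 45.71
= 319.6 mOsm/kg

319.6 mOsm/kg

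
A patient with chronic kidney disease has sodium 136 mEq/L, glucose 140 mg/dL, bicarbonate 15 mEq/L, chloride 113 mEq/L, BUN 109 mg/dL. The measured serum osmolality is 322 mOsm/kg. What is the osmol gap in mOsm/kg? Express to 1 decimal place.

3.3 mOsm/kg

Calculated osmolality = 2·Na + glucose/18 + BUN/2.8
= 2·136 + 140/18 + 109/2.8
= 272 + 7.78 + 38.93
= 318.71 mOsm/kg ≈ 318.7 mOsm/kg
Osmolar gap = measured − calculated = 322 − 318.7 = 3.3 mOsm/kg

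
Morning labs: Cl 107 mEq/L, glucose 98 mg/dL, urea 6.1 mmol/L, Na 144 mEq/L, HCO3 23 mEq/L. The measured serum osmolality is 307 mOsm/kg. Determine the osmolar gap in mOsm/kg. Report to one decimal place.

7.5 mOsm/kg

Calculated osmolality = 2·Na + glucose/18 + urea
= 2·144 + 98/18 + 6.1
= 288 + 5.44 + 6.10
= 299.54 mOsm/kg ≈ 299.5 mOsm/kg
Osmolar gap = measured − calculated = 307 − 299.5 = 7.5 mOsm/kg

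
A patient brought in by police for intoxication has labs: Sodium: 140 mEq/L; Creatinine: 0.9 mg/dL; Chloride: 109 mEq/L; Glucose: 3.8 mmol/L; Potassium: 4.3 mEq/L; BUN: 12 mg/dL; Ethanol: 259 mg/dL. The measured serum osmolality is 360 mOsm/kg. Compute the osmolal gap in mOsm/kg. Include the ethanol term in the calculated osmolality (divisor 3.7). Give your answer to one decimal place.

1.9 mOsm/kg

Calculated osmolality = 2·Na + glucose + BUN/2.8 + ethanol/3.7
= 2·140 + 3.8 + 12/2.8 + 259/3.7
= 280 + 3.80 + 4.29 + 70
= 358.09 mOsm/kg ≈ 358.1 mOsm/kg
Osmolar gap = measured − calculated = 360 − 358.1 = 1.9 mOsm/kg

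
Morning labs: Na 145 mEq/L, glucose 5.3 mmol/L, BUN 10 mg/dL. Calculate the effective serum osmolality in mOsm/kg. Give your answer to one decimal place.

295.3 mOsm/kg

Effective osmolality excludes urea (freely permeant across cell membranes):
2·Na + glucose
= 2·145 + 5.3
= 290 + 5.3
= 295.3 mOsm/kg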